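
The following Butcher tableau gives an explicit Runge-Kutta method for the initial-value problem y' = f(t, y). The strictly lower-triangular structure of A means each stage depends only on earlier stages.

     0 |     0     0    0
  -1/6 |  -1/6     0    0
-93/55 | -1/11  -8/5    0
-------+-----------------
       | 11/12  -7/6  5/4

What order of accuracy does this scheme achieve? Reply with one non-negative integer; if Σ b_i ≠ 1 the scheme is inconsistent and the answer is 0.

1

b = (11/12, -7/6, 5/4)
c = (0, -1/6, -93/55)
Ac = (0, 0, 4/15)
Σ b_i: 11/12·1 + (-7/6)·1 + 5/4·1 = 1 ✓
b·c: (-7/6)·(-1/6) + 5/4·(-93/55) = -190/99 ≠ 1/2 ⇒ order 1.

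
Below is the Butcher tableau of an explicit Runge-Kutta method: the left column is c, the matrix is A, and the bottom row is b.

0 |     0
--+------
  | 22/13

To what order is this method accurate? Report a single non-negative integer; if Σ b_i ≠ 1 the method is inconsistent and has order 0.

0

b = (22/13)
c = (0)
Σ b_i: 22/13·1 = 22/13 ≠ 1 ⇒ order 0.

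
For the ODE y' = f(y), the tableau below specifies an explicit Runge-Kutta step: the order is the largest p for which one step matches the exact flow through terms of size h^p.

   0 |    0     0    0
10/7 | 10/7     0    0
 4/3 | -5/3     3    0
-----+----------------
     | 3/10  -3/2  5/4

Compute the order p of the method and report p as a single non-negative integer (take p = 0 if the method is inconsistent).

0

b = (3/10, -3/2, 5/4)
c = (0, 10/7, 4/3)
Ac = (0, 0, 30/7)
Σ b_i: 3/10·1 + (-3/2)·1 + 5/4·1 = 1/20 ≠ 1 ⇒ order 0.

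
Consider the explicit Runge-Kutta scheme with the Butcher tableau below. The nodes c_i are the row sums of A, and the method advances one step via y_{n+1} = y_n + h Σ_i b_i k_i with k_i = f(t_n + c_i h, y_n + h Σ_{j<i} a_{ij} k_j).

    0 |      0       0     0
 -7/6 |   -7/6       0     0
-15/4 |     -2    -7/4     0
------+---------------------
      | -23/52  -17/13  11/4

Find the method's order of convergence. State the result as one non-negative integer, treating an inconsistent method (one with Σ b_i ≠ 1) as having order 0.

b = (-23/52, -17/13, 11/4)
c = (0, -7/6, -15/4)
Ac = (0, 0, 49/24)
Σ b_i: (-23/52)·1 + (-17/13)·1 + 11/4·1 = 1 ✓
b·c: (-17/13)·(-7/6) + 11/4·(-15/4) = -5483/624 ≠ 1/2 ⇒ order 1.

1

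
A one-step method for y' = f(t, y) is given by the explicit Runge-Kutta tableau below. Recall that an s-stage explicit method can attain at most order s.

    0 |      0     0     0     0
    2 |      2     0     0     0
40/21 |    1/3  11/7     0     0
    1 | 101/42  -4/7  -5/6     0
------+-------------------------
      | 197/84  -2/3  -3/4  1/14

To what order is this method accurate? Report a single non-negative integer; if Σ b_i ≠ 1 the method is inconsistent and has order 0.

b = (197/84, -2/3, -3/4, 1/14)
c = (0, 2, 40/21, 1)
Ac = (0, 0, 22/7, -172/63)
Σ b_i: 197/84·1 + (-2/3)·1 + (-3/4)·1 + 1/14·1 = 1 ✓
b·c: (-2/3)·2 + (-3/4)·40/21 + 1/14·1 = -113/42 ≠ 1/2 ⇒ order 1.

1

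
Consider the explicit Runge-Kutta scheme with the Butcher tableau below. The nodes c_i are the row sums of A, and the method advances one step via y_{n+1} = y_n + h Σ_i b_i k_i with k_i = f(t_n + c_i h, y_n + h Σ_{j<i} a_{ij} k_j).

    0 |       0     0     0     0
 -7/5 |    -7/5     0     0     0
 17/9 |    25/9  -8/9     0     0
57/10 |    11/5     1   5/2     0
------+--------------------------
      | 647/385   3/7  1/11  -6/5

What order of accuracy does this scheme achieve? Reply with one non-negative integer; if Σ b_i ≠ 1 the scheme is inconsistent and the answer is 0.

b = (647/385, 3/7, 1/11, -6/5)
c = (0, -7/5, 17/9, 57/10)
Ac = (0, 0, 56/45, 299/90)
Σ b_i: 647/385·1 + 3/7·1 + 1/11·1 + (-6/5)·1 = 1 ✓
b·c: 3/7·(-7/5) + 1/11·17/9 + (-6/5)·57/10 = -17989/2475 ≠ 1/2 ⇒ order 1.

1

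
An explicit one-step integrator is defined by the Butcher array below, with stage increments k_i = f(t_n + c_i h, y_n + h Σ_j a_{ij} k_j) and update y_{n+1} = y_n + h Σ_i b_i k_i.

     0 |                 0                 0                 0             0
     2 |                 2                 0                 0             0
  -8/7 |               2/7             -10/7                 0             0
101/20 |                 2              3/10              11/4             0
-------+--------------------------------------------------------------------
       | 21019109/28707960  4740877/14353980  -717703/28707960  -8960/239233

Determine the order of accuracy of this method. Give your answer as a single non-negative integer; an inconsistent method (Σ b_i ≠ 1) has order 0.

3

b = (21019109/28707960, 4740877/14353980, -717703/28707960, -8960/239233)
c = (0, 2, -8/7, 101/20)
Ac = (0, 0, -20/7, -89/35)
Σ b_i: 21019109/28707960·1 + 4740877/14353980·1 + (-717703/28707960)·1 + (-8960/239233)·1 = 1 ✓
b·c: 4740877/14353980·2 + (-717703/28707960)·(-8/7) + (-8960/239233)·101/20 = 1/2 ✓
b·c²: 4740877/14353980·4 + (-717703/28707960)·64/49 + (-8960/239233)·10201/400 = 1/3 ✓
b·Ac: (-717703/28707960)·(-20/7) + (-8960/239233)·(-89/35) = 1/6 ✓
b·c³: 4740877/14353980·8 + (-717703/28707960)·(-512/343) + (-8960/239233)·1030301/8000 = -89756186/41865775 ≠ 1/4 ⇒ order 3.
b·(c∘Ac): (-717703/28707960)·160/49 + (-8960/239233)·(-8989/700) = 1432948/3588495 ≠ 1/8
b·Ac²: (-717703/28707960)·(-40/7) + (-8960/239233)·1174/245 = -183929/5023893 ≠ 1/12
b·A²c: (-8960/239233)·(-55/7) = 70400/239233 ≠ 1/24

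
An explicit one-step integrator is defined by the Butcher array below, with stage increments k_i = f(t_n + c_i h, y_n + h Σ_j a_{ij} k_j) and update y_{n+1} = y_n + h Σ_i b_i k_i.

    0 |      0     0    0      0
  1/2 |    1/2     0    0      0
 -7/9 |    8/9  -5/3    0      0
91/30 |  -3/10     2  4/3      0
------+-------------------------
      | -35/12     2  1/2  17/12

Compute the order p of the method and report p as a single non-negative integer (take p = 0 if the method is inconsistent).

1

b = (-35/12, 2, 1/2, 17/12)
c = (0, 1/2, -7/9, 91/30)
Ac = (0, 0, -5/6, -1/27)
Σ b_i: (-35/12)·1 + 2·1 + 1/2·1 + 17/12·1 = 1 ✓
b·c: 2·1/2 + 1/2·(-7/9) + 17/12·91/30 = 589/120 ≠ 1/2 ⇒ order 1.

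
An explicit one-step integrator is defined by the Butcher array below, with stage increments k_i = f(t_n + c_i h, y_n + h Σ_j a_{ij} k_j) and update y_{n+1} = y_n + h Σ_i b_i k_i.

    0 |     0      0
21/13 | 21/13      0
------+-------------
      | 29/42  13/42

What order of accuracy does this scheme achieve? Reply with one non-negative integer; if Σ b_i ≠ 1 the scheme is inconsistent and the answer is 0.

2

b = (29/42, 13/42)
c = (0, 21/13)
Σ b_i: 29/42·1 + 13/42·1 = 1 ✓
b·c: 13/42·21/13 = 1/2 ✓; 2 stages ⇒ order 2.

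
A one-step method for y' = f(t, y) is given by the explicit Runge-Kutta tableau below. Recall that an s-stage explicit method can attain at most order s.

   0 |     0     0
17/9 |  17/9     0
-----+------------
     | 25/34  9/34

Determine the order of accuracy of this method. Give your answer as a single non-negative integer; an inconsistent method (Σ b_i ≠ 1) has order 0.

2

b = (25/34, 9/34)
c = (0, 17/9)
Σ b_i: 25/34·1 + 9/34·1 = 1 ✓
b·c: 9/34·17/9 = 1/2 ✓; 2 stages ⇒ order 2.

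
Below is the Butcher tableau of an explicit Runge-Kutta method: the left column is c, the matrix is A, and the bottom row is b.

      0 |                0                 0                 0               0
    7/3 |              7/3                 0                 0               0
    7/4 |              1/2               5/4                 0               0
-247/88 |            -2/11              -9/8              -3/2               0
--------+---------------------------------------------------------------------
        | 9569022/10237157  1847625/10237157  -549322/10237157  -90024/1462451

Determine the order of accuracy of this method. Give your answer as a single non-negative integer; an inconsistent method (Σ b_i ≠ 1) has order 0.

3

b = (9569022/10237157, 1847625/10237157, -549322/10237157, -90024/1462451)
c = (0, 7/3, 7/4, -247/88)
Ac = (0, 0, 35/12, -21/4)
Σ b_i: 9569022/10237157·1 + 1847625/10237157·1 + (-549322/10237157)·1 + (-90024/1462451)·1 = 1 ✓
b·c: 1847625/10237157·7/3 + (-549322/10237157)·7/4 + (-90024/1462451)·(-247/88) = 1/2 ✓
b·c²: 1847625/10237157·49/9 + (-549322/10237157)·49/16 + (-90024/1462451)·61009/7744 = 1/3 ✓
b·Ac: (-549322/10237157)·35/12 + (-90024/1462451)·(-21/4) = 1/6 ✓
b·c³: 1847625/10237157·343/27 + (-549322/10237157)·343/64 + (-90024/1462451)·(-15069223/681472) = 31193402629/9266089536 ≠ 1/4 ⇒ order 3.
b·(c∘Ac): (-549322/10237157)·245/48 + (-90024/1462451)·5187/352 = -41450941/35098824 ≠ 1/8
b·Ac²: (-549322/10237157)·245/36 + (-90024/1462451)·(-343/32) = 15511741/52648236 ≠ 1/12
b·A²c: (-90024/1462451)·(-35/8) = 393855/1462451 ≠ 1/24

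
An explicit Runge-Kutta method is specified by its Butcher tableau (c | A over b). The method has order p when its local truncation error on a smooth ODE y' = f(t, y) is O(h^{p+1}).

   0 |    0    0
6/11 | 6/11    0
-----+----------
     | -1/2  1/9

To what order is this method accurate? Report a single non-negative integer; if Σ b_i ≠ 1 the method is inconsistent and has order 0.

0

b = (-1/2, 1/9)
c = (0, 6/11)
Σ b_i: (-1/2)·1 + 1/9·1 = -7/18 ≠ 1 ⇒ order 0.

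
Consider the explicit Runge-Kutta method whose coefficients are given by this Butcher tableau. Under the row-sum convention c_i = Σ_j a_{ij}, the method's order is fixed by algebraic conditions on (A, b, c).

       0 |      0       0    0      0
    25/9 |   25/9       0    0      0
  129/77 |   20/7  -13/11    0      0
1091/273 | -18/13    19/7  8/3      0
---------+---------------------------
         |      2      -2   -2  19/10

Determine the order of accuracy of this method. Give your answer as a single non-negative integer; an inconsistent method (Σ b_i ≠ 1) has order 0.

0

b = (2, -2, -2, 19/10)
c = (0, 25/9, 129/77, 1091/273)
Ac = (0, 0, -325/99, 8321/693)
Σ b_i: 2·1 + (-2)·1 + (-2)·1 + 19/10·1 = -1/10 ≠ 1 ⇒ order 0.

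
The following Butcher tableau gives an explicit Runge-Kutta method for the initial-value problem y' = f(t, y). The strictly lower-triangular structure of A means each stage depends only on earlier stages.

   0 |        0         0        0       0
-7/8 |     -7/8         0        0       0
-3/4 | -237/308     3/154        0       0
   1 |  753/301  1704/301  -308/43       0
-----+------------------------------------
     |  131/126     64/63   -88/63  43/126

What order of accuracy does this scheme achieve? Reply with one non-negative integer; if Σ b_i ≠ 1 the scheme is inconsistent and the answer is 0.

b = (131/126, 64/63, -88/63, 43/126)
c = (0, -7/8, -3/4, 1)
Ac = (0, 0, -3/176, 18/43)
Σ b_i: 131/126·1 + 64/63·1 + (-88/63)·1 + 43/126·1 = 1 ✓
b·c: 64/63·(-7/8) + (-88/63)·(-3/4) + 43/126·1 = 1/2 ✓
b·c²: 64/63·49/64 + (-88/63)·9/16 + 43/126·1 = 1/3 ✓
b·Ac: (-88/63)·(-3/176) + 43/126·18/43 = 1/6 ✓
b·c³: 64/63·(-343/512) + (-88/63)·(-27/64) + 43/126·1 = 1/4 ✓
b·(c∘Ac): (-88/63)·9/704 + 43/126·18/43 = 1/8 ✓
b·Ac²: (-88/63)·21/1408 + 43/126·105/344 = 1/12 ✓
b·A²c: 43/126·21/172 = 1/24 ✓; 4 stages ⇒ order 4.

4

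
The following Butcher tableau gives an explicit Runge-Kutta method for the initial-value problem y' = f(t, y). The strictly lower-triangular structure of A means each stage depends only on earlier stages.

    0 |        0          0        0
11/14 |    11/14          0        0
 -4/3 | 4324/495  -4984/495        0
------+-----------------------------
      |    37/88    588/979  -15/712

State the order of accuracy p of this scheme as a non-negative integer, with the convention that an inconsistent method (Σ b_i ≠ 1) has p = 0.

3

b = (37/88, 588/979, -15/712)
c = (0, 11/14, -4/3)
Ac = (0, 0, -356/45)
Σ b_i: 37/88·1 + 588/979·1 + (-15/712)·1 = 1 ✓
b·c: 588/979·11/14 + (-15/712)·(-4/3) = 1/2 ✓
b·c²: 588/979·121/196 + (-15/712)·16/9 = 1/3 ✓
b·Ac: (-15/712)·(-356/45) = 1/6 ✓; 3 stages ⇒ order 3.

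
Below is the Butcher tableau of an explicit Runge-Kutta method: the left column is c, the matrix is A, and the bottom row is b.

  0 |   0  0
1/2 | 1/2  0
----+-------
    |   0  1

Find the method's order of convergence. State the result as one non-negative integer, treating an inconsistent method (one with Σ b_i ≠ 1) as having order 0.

2

b = (0, 1)
c = (0, 1/2)
Σ b_i: 1·1 = 1 ✓
b·c: 1·1/2 = 1/2 ✓; 2 stages ⇒ order 2.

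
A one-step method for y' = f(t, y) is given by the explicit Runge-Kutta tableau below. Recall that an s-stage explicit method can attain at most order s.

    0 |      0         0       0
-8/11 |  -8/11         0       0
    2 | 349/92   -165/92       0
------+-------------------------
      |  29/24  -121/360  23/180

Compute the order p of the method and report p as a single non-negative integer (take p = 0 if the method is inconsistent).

3

b = (29/24, -121/360, 23/180)
c = (0, -8/11, 2)
Ac = (0, 0, 30/23)
Σ b_i: 29/24·1 + (-121/360)·1 + 23/180·1 = 1 ✓
b·c: (-121/360)·(-8/11) + 23/180·2 = 1/2 ✓
b·c²: (-121/360)·64/121 + 23/180·4 = 1/3 ✓
b·Ac: 23/180·30/23 = 1/6 ✓; 3 stages ⇒ order 3.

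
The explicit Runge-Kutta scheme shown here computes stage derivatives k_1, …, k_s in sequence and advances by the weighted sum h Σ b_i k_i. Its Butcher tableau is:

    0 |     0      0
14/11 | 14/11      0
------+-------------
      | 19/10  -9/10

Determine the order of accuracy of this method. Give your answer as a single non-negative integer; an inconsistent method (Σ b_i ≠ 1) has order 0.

1

b = (19/10, -9/10)
c = (0, 14/11)
Σ b_i: 19/10·1 + (-9/10)·1 = 1 ✓
b·c: (-9/10)·14/11 = -63/55 ≠ 1/2 ⇒ order 1.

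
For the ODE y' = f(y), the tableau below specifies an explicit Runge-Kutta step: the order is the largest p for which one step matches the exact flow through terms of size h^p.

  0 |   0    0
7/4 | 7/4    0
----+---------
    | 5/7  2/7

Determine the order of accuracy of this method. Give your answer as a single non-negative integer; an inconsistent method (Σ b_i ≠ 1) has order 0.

2

b = (5/7, 2/7)
c = (0, 7/4)
Σ b_i: 5/7·1 + 2/7·1 = 1 ✓
b·c: 2/7·7/4 = 1/2 ✓; 2 stages ⇒ order 2.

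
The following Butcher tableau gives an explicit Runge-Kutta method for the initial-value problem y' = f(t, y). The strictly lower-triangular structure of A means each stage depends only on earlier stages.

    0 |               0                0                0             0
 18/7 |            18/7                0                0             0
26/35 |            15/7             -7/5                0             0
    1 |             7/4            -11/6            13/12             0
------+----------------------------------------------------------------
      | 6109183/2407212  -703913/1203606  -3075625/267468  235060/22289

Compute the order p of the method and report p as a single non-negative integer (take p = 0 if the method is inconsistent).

3

b = (6109183/2407212, -703913/1203606, -3075625/267468, 235060/22289)
c = (0, 18/7, 26/35, 1)
Ac = (0, 0, -18/5, -821/210)
Σ b_i: 6109183/2407212·1 + (-703913/1203606)·1 + (-3075625/267468)·1 + 235060/22289·1 = 1 ✓
b·c: (-703913/1203606)·18/7 + (-3075625/267468)·26/35 + 235060/22289·1 = 1/2 ✓
b·c²: (-703913/1203606)·324/49 + (-3075625/267468)·676/1225 + 235060/22289·1 = 1/3 ✓
b·Ac: (-3075625/267468)·(-18/5) + 235060/22289·(-821/210) = 1/6 ✓
b·c³: (-703913/1203606)·5832/343 + (-3075625/267468)·17576/42875 + 235060/22289·1 = -13472206/3276483 ≠ 1/4 ⇒ order 3.
b·(c∘Ac): (-3075625/267468)·(-468/175) + 235060/22289·(-821/210) = -700643/66867 ≠ 1/8
b·Ac²: (-3075625/267468)·(-324/35) + 235060/22289·(-42353/3675) = -35317123/2340345 ≠ 1/12
b·A²c: 235060/22289·(-39/10) = -916734/22289 ≠ 1/24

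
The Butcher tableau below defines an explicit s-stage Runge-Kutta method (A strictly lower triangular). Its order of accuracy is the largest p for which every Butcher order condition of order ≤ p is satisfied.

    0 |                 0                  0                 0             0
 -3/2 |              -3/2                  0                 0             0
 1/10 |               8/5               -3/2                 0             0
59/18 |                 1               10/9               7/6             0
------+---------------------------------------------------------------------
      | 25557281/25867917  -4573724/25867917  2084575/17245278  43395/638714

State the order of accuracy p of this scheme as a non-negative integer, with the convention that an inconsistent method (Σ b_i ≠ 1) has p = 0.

3

b = (25557281/25867917, -4573724/25867917, 2084575/17245278, 43395/638714)
c = (0, -3/2, 1/10, 59/18)
Ac = (0, 0, 9/4, -31/20)
Σ b_i: 25557281/25867917·1 + (-4573724/25867917)·1 + 2084575/17245278·1 + 43395/638714·1 = 1 ✓
b·c: (-4573724/25867917)·(-3/2) + 2084575/17245278·1/10 + 43395/638714·59/18 = 1/2 ✓
b·c²: (-4573724/25867917)·9/4 + 2084575/17245278·1/100 + 43395/638714·3481/324 = 1/3 ✓
b·Ac: 2084575/17245278·9/4 + 43395/638714·(-31/20) = 1/6 ✓
b·c³: (-4573724/25867917)·(-27/8) + 2084575/17245278·1/1000 + 43395/638714·205379/5832 = 9279751531/3104150040 ≠ 1/4 ⇒ order 3.
b·(c∘Ac): 2084575/17245278·9/40 + 43395/638714·(-1829/360) = -812397/2554856 ≠ 1/8
b·Ac²: 2084575/17245278·(-27/8) + 43395/638714·1507/600 = -1515781/6387140 ≠ 1/12
b·A²c: 43395/638714·21/8 = 911295/5109712 ≠ 1/24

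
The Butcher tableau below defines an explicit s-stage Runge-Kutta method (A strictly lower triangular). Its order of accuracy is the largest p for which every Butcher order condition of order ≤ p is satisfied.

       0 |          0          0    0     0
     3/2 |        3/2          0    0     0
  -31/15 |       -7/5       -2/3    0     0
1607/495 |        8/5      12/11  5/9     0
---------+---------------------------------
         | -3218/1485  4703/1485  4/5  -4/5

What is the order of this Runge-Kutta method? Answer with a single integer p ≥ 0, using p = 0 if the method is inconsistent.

2

b = (-3218/1485, 4703/1485, 4/5, -4/5)
c = (0, 3/2, -31/15, 1607/495)
Ac = (0, 0, -1, 145/297)
Σ b_i: (-3218/1485)·1 + 4703/1485·1 + 4/5·1 + (-4/5)·1 = 1 ✓
b·c: 4703/1485·3/2 + 4/5·(-31/15) + (-4/5)·1607/495 = 1/2 ✓
b·c²: 4703/1485·9/4 + 4/5·961/225 + (-4/5)·2582449/245025 = 2069011/980100 ≠ 1/3 ⇒ order 2.
b·Ac: 4/5·(-1) + (-4/5)·145/297 = -1768/1485 ≠ 1/6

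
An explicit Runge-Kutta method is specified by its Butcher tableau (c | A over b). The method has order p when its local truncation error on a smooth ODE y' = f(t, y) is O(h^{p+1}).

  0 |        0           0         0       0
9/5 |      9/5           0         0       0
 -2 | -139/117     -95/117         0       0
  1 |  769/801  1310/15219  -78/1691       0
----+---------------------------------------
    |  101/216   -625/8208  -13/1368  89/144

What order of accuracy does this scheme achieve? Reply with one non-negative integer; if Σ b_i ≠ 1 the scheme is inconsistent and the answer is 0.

4

b = (101/216, -625/8208, -13/1368, 89/144)
c = (0, 9/5, -2, 1)
Ac = (0, 0, -19/13, 22/89)
Σ b_i: 101/216·1 + (-625/8208)·1 + (-13/1368)·1 + 89/144·1 = 1 ✓
b·c: (-625/8208)·9/5 + (-13/1368)·(-2) + 89/144·1 = 1/2 ✓
b·c²: (-625/8208)·81/25 + (-13/1368)·4 + 89/144·1 = 1/3 ✓
b·Ac: (-13/1368)·(-19/13) + 89/144·22/89 = 1/6 ✓
b·c³: (-625/8208)·729/125 + (-13/1368)·(-8) + 89/144·1 = 1/4 ✓
b·(c∘Ac): (-13/1368)·38/13 + 89/144·22/89 = 1/8 ✓
b·Ac²: (-13/1368)·(-171/65) + 89/144·42/445 = 1/12 ✓
b·A²c: 89/144·6/89 = 1/24 ✓; 4 stages ⇒ order 4.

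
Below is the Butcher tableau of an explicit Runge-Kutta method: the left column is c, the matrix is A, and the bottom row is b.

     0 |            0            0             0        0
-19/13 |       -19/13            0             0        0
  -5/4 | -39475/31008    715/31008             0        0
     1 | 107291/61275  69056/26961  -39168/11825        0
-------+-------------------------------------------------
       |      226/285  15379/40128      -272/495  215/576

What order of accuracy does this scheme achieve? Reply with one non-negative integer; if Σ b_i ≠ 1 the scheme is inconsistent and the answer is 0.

4

b = (226/285, 15379/40128, -272/495, 215/576)
c = (0, -19/13, -5/4, 1)
Ac = (0, 0, -55/1632, 256/645)
Σ b_i: 226/285·1 + 15379/40128·1 + (-272/495)·1 + 215/576·1 = 1 ✓
b·c: 15379/40128·(-19/13) + (-272/495)·(-5/4) + 215/576·1 = 1/2 ✓
b·c²: 15379/40128·361/169 + (-272/495)·25/16 + 215/576·1 = 1/3 ✓
b·Ac: (-272/495)·(-55/1632) + 215/576·256/645 = 1/6 ✓
b·c³: 15379/40128·(-6859/2197) + (-272/495)·(-125/64) + 215/576·1 = 1/4 ✓
b·(c∘Ac): (-272/495)·275/6528 + 215/576·256/645 = 1/8 ✓
b·Ac²: (-272/495)·1045/21216 + 215/576·496/1677 = 1/12 ✓
b·A²c: 215/576·24/215 = 1/24 ✓; 4 stages ⇒ order 4.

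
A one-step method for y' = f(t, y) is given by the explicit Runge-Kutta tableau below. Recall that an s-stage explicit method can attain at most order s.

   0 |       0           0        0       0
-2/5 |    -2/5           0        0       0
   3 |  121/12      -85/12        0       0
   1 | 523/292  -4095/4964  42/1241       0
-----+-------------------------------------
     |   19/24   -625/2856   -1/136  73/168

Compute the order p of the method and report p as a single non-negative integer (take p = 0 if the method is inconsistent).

b = (19/24, -625/2856, -1/136, 73/168)
c = (0, -2/5, 3, 1)
Ac = (0, 0, 17/6, 63/146)
Σ b_i: 19/24·1 + (-625/2856)·1 + (-1/136)·1 + 73/168·1 = 1 ✓
b·c: (-625/2856)·(-2/5) + (-1/136)·3 + 73/168·1 = 1/2 ✓
b·c²: (-625/2856)·4/25 + (-1/136)·9 + 73/168·1 = 1/3 ✓
b·Ac: (-1/136)·17/6 + 73/168·63/146 = 1/6 ✓
b·c³: (-625/2856)·(-8/125) + (-1/136)·27 + 73/168·1 = 1/4 ✓
b·(c∘Ac): (-1/136)·17/2 + 73/168·63/146 = 1/8 ✓
b·Ac²: (-1/136)·(-17/15) + 73/168·63/365 = 1/12 ✓
b·A²c: 73/168·7/73 = 1/24 ✓; 4 stages ⇒ order 4.

4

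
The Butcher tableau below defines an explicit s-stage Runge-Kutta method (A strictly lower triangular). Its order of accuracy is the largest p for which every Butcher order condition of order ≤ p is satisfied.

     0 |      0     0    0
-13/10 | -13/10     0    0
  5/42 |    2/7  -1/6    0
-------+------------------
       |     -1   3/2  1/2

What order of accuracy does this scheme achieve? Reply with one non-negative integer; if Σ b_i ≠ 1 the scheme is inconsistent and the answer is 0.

b = (-1, 3/2, 1/2)
c = (0, -13/10, 5/42)
Ac = (0, 0, 13/60)
Σ b_i: (-1)·1 + 3/2·1 + 1/2·1 = 1 ✓
b·c: 3/2·(-13/10) + 1/2·5/42 = -397/210 ≠ 1/2 ⇒ order 1.

1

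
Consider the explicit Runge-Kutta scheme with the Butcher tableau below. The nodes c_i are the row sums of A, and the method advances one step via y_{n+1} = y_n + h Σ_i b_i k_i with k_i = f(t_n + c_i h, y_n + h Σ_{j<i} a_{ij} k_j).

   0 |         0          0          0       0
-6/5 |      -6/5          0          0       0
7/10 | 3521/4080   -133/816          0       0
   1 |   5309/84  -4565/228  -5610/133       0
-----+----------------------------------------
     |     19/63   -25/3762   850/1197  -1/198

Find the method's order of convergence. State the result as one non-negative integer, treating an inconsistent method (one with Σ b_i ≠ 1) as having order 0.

b = (19/63, -25/3762, 850/1197, -1/198)
c = (0, -6/5, 7/10, 1)
Ac = (0, 0, 133/680, -11/2)
Σ b_i: 19/63·1 + (-25/3762)·1 + 850/1197·1 + (-1/198)·1 = 1 ✓
b·c: (-25/3762)·(-6/5) + 850/1197·7/10 + (-1/198)·1 = 1/2 ✓
b·c²: (-25/3762)·36/25 + 850/1197·49/100 + (-1/198)·1 = 1/3 ✓
b·Ac: 850/1197·133/680 + (-1/198)·(-11/2) = 1/6 ✓
b·c³: (-25/3762)·(-216/125) + 850/1197·343/1000 + (-1/198)·1 = 1/4 ✓
b·(c∘Ac): 850/1197·931/6800 + (-1/198)·(-11/2) = 1/8 ✓
b·Ac²: 850/1197·(-399/1700) + (-1/198)·(-99/2) = 1/12 ✓
b·A²c: (-1/198)·(-33/4) = 1/24 ✓; 4 stages ⇒ order 4.

4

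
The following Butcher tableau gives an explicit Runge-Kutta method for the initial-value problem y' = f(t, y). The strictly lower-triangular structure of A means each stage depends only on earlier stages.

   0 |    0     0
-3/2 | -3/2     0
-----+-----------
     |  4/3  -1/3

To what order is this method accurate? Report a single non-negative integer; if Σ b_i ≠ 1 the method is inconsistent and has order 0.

b = (4/3, -1/3)
c = (0, -3/2)
Σ b_i: 4/3·1 + (-1/3)·1 = 1 ✓
b·c: (-1/3)·(-3/2) = 1/2 ✓; 2 stages ⇒ order 2.

2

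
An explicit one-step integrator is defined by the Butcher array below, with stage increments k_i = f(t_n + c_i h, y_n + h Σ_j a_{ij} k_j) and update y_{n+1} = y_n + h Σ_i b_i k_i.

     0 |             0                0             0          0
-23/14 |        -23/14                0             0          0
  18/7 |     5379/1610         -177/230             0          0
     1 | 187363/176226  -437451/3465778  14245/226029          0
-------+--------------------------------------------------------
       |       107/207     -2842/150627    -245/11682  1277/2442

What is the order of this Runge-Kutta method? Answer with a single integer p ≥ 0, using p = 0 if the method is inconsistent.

4

b = (107/207, -2842/150627, -245/11682, 1277/2442)
c = (0, -23/14, 18/7, 1)
Ac = (0, 0, 177/140, 1887/5108)
Σ b_i: 107/207·1 + (-2842/150627)·1 + (-245/11682)·1 + 1277/2442·1 = 1 ✓
b·c: (-2842/150627)·(-23/14) + (-245/11682)·18/7 + 1277/2442·1 = 1/2 ✓
b·c²: (-2842/150627)·529/196 + (-245/11682)·324/49 + 1277/2442·1 = 1/3 ✓
b·Ac: (-245/11682)·177/140 + 1277/2442·1887/5108 = 1/6 ✓
b·c³: (-2842/150627)·(-12167/2744) + (-245/11682)·5832/343 + 1277/2442·1 = 1/4 ✓
b·(c∘Ac): (-245/11682)·1593/490 + 1277/2442·1887/5108 = 1/8 ✓
b·Ac²: (-245/11682)·(-4071/1960) + 1277/2442·777/10216 = 1/12 ✓
b·A²c: 1277/2442·407/5108 = 1/24 ✓; 4 stages ⇒ order 4.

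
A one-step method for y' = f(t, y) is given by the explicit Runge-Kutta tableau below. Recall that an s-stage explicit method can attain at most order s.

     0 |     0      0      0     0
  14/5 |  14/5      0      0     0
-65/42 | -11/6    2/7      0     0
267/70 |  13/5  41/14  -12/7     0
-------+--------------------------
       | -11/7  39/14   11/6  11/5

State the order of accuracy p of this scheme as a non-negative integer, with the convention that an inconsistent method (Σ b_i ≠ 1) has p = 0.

b = (-11/7, 39/14, 11/6, 11/5)
c = (0, 14/5, -65/42, 267/70)
Ac = (0, 0, 4/5, 2659/245)
Σ b_i: (-11/7)·1 + 39/14·1 + 11/6·1 + 11/5·1 = 551/105 ≠ 1 ⇒ order 0.

0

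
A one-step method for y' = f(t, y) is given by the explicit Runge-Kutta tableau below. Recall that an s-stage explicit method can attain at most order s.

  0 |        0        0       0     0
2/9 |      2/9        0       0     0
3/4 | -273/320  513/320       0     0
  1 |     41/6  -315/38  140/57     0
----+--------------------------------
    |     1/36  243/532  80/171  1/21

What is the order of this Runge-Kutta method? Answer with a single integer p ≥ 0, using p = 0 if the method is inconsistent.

4

b = (1/36, 243/532, 80/171, 1/21)
c = (0, 2/9, 3/4, 1)
Ac = (0, 0, 57/160, 0)
Σ b_i: 1/36·1 + 243/532·1 + 80/171·1 + 1/21·1 = 1 ✓
b·c: 243/532·2/9 + 80/171·3/4 + 1/21·1 = 1/2 ✓
b·c²: 243/532·4/81 + 80/171·9/16 + 1/21·1 = 1/3 ✓
b·Ac: 80/171·57/160 = 1/6 ✓
b·c³: 243/532·8/729 + 80/171·27/64 + 1/21·1 = 1/4 ✓
b·(c∘Ac): 80/171·171/640 = 1/8 ✓
b·Ac²: 80/171·19/240 + 1/21·35/36 = 1/12 ✓
b·A²c: 1/21·7/8 = 1/24 ✓; 4 stages ⇒ order 4.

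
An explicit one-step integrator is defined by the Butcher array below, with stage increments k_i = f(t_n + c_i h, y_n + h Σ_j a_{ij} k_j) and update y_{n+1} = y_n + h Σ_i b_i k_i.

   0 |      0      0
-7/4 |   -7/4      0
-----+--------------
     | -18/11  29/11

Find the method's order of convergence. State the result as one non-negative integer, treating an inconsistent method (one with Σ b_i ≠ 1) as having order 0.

b = (-18/11, 29/11)
c = (0, -7/4)
Σ b_i: (-18/11)·1 + 29/11·1 = 1 ✓
b·c: 29/11·(-7/4) = -203/44 ≠ 1/2 ⇒ order 1.

1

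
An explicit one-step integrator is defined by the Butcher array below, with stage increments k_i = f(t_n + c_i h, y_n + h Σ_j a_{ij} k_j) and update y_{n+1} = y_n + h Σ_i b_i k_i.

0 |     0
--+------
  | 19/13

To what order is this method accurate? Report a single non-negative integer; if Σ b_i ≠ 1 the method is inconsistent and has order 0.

0

b = (19/13)
c = (0)
Σ b_i: 19/13·1 = 19/13 ≠ 1 ⇒ order 0.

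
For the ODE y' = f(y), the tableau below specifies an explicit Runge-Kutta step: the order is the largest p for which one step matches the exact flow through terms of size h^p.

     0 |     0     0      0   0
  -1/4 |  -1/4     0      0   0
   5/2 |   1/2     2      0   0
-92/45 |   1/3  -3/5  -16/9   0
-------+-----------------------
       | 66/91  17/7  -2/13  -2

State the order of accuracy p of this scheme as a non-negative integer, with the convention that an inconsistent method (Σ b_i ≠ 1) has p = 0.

1

b = (66/91, 17/7, -2/13, -2)
c = (0, -1/4, 5/2, -92/45)
Ac = (0, 0, -1/2, -773/180)
Σ b_i: 66/91·1 + 17/7·1 + (-2/13)·1 + (-2)·1 = 1 ✓
b·c: 17/7·(-1/4) + (-2/13)·5/2 + (-2)·(-92/45) = 50731/16380 ≠ 1/2 ⇒ order 1.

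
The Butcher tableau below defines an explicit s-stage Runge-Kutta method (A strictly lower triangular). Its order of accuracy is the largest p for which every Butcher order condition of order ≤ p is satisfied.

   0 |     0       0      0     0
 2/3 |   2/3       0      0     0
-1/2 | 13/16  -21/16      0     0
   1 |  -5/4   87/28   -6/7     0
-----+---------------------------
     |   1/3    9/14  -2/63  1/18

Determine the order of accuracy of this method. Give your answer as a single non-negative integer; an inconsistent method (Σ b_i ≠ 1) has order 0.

b = (1/3, 9/14, -2/63, 1/18)
c = (0, 2/3, -1/2, 1)
Ac = (0, 0, -7/8, 5/2)
Σ b_i: 1/3·1 + 9/14·1 + (-2/63)·1 + 1/18·1 = 1 ✓
b·c: 9/14·2/3 + (-2/63)·(-1/2) + 1/18·1 = 1/2 ✓
b·c²: 9/14·4/9 + (-2/63)·1/4 + 1/18·1 = 1/3 ✓
b·Ac: (-2/63)·(-7/8) + 1/18·5/2 = 1/6 ✓
b·c³: 9/14·8/27 + (-2/63)·(-1/8) + 1/18·1 = 1/4 ✓
b·(c∘Ac): (-2/63)·7/16 + 1/18·5/2 = 1/8 ✓
b·Ac²: (-2/63)·(-7/12) + 1/18·7/6 = 1/12 ✓
b·A²c: 1/18·3/4 = 1/24 ✓; 4 stages ⇒ order 4.

4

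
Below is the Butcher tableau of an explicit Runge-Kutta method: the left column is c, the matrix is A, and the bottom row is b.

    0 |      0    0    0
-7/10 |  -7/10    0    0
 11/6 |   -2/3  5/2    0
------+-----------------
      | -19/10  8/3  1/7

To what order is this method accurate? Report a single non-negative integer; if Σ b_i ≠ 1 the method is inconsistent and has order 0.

0

b = (-19/10, 8/3, 1/7)
c = (0, -7/10, 11/6)
Ac = (0, 0, -7/4)
Σ b_i: (-19/10)·1 + 8/3·1 + 1/7·1 = 191/210 ≠ 1 ⇒ order 0.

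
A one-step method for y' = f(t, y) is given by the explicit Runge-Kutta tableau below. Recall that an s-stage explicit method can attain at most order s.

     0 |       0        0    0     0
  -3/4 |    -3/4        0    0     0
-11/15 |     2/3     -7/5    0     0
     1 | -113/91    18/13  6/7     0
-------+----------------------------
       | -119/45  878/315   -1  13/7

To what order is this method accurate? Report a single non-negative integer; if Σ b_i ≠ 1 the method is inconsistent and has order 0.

2

b = (-119/45, 878/315, -1, 13/7)
c = (0, -3/4, -11/15, 1)
Ac = (0, 0, 21/20, -1517/910)
Σ b_i: (-119/45)·1 + 878/315·1 + (-1)·1 + 13/7·1 = 1 ✓
b·c: 878/315·(-3/4) + (-1)·(-11/15) + 13/7·1 = 1/2 ✓
b·c²: 878/315·9/16 + (-1)·121/225 + 13/7·1 = 5197/1800 ≠ 1/3 ⇒ order 2.
b·Ac: (-1)·21/20 + 13/7·(-1517/910) = -4063/980 ≠ 1/6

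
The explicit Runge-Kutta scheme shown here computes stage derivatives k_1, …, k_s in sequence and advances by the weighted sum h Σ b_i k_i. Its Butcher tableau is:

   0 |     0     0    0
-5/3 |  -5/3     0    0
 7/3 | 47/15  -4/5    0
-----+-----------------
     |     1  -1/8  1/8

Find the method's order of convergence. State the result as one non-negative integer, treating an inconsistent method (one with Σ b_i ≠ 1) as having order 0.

b = (1, -1/8, 1/8)
c = (0, -5/3, 7/3)
Ac = (0, 0, 4/3)
Σ b_i: 1·1 + (-1/8)·1 + 1/8·1 = 1 ✓
b·c: (-1/8)·(-5/3) + 1/8·7/3 = 1/2 ✓
b·c²: (-1/8)·25/9 + 1/8·49/9 = 1/3 ✓
b·Ac: 1/8·4/3 = 1/6 ✓; 3 stages ⇒ order 3.

3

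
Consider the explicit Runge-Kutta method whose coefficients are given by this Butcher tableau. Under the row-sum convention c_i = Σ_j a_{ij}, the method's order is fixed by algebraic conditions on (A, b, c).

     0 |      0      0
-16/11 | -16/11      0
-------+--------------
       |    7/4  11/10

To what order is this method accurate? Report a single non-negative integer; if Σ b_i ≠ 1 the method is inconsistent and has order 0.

0

b = (7/4, 11/10)
c = (0, -16/11)
Σ b_i: 7/4·1 + 11/10·1 = 57/20 ≠ 1 ⇒ order 0.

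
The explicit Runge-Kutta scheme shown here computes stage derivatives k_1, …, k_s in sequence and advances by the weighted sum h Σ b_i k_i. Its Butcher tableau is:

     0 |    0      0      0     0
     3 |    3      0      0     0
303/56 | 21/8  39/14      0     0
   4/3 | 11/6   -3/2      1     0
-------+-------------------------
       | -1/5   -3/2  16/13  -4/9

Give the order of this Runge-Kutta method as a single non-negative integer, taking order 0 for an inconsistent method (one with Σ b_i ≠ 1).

0

b = (-1/5, -3/2, 16/13, -4/9)
c = (0, 3, 303/56, 4/3)
Ac = (0, 0, 117/14, 51/56)
Σ b_i: (-1/5)·1 + (-3/2)·1 + 16/13·1 + (-4/9)·1 = -1069/1170 ≠ 1 ⇒ order 0.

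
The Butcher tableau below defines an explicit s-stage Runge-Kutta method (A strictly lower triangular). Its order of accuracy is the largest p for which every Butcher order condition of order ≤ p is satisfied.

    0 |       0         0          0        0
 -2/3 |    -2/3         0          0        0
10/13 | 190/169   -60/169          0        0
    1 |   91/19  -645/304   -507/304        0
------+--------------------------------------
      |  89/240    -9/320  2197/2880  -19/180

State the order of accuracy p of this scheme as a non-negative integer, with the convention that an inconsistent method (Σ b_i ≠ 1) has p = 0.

b = (89/240, -9/320, 2197/2880, -19/180)
c = (0, -2/3, 10/13, 1)
Ac = (0, 0, 40/169, 5/38)
Σ b_i: 89/240·1 + (-9/320)·1 + 2197/2880·1 + (-19/180)·1 = 1 ✓
b·c: (-9/320)·(-2/3) + 2197/2880·10/13 + (-19/180)·1 = 1/2 ✓
b·c²: (-9/320)·4/9 + 2197/2880·100/169 + (-19/180)·1 = 1/3 ✓
b·Ac: 2197/2880·40/169 + (-19/180)·5/38 = 1/6 ✓
b·c³: (-9/320)·(-8/27) + 2197/2880·1000/2197 + (-19/180)·1 = 1/4 ✓
b·(c∘Ac): 2197/2880·400/2197 + (-19/180)·5/38 = 1/8 ✓
b·Ac²: 2197/2880·(-80/507) + (-19/180)·(-110/57) = 1/12 ✓
b·A²c: (-19/180)·(-15/38) = 1/24 ✓; 4 stages ⇒ order 4.

4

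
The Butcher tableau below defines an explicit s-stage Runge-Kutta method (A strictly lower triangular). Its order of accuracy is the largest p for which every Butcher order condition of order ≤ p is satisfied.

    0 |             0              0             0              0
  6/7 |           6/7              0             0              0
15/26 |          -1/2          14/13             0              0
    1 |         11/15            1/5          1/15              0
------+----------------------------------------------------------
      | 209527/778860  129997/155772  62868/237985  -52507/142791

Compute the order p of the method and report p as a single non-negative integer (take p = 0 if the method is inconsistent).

3

b = (209527/778860, 129997/155772, 62868/237985, -52507/142791)
c = (0, 6/7, 15/26, 1)
Ac = (0, 0, 12/13, 191/910)
Σ b_i: 209527/778860·1 + 129997/155772·1 + 62868/237985·1 + (-52507/142791)·1 = 1 ✓
b·c: 129997/155772·6/7 + 62868/237985·15/26 + (-52507/142791)·1 = 1/2 ✓
b·c²: 129997/155772·36/49 + 62868/237985·225/676 + (-52507/142791)·1 = 1/3 ✓
b·Ac: 62868/237985·12/13 + (-52507/142791)·191/910 = 1/6 ✓
b·c³: 129997/155772·216/343 + 62868/237985·3375/17576 + (-52507/142791)·1 = 70385/337506 ≠ 1/4 ⇒ order 3.
b·(c∘Ac): 62868/237985·90/169 + (-52507/142791)·191/910 = 8243/129810 ≠ 1/8
b·Ac²: 62868/237985·72/91 + (-52507/142791)·28011/165620 = 2543707/17325308 ≠ 1/12
b·A²c: (-52507/142791)·4/65 = -16156/713955 ≠ 1/24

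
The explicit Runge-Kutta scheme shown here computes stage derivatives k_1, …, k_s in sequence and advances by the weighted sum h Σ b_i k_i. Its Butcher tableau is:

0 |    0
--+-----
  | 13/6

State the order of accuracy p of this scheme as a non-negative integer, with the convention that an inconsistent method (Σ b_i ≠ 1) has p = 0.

b = (13/6)
c = (0)
Σ b_i: 13/6·1 = 13/6 ≠ 1 ⇒ order 0.

0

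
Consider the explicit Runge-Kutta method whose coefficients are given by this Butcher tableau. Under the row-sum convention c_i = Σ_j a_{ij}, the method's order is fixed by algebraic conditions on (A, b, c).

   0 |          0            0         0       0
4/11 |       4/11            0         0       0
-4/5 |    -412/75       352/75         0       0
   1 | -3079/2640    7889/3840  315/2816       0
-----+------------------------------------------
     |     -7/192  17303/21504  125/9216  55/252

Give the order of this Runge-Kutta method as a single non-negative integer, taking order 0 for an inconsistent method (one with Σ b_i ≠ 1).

4

b = (-7/192, 17303/21504, 125/9216, 55/252)
c = (0, 4/11, -4/5, 1)
Ac = (0, 0, 128/75, 217/330)
Σ b_i: (-7/192)·1 + 17303/21504·1 + 125/9216·1 + 55/252·1 = 1 ✓
b·c: 17303/21504·4/11 + 125/9216·(-4/5) + 55/252·1 = 1/2 ✓
b·c²: 17303/21504·16/121 + 125/9216·16/25 + 55/252·1 = 1/3 ✓
b·Ac: 125/9216·128/75 + 55/252·217/330 = 1/6 ✓
b·c³: 17303/21504·64/1331 + 125/9216·(-64/125) + 55/252·1 = 1/4 ✓
b·(c∘Ac): 125/9216·(-512/375) + 55/252·217/330 = 1/8 ✓
b·Ac²: 125/9216·512/825 + 55/252·623/1815 = 1/12 ✓
b·A²c: 55/252·21/110 = 1/24 ✓; 4 stages ⇒ order 4.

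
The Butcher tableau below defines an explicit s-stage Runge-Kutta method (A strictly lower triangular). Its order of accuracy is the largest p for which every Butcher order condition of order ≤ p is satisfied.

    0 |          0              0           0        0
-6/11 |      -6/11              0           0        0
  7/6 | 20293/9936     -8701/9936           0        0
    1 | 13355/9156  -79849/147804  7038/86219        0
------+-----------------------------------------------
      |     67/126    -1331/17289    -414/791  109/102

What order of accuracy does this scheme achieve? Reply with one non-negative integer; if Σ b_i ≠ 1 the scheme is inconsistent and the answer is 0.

4

b = (67/126, -1331/17289, -414/791, 109/102)
c = (0, -6/11, 7/6, 1)
Ac = (0, 0, 791/1656, 85/218)
Σ b_i: 67/126·1 + (-1331/17289)·1 + (-414/791)·1 + 109/102·1 = 1 ✓
b·c: (-1331/17289)·(-6/11) + (-414/791)·7/6 + 109/102·1 = 1/2 ✓
b·c²: (-1331/17289)·36/121 + (-414/791)·49/36 + 109/102·1 = 1/3 ✓
b·Ac: (-414/791)·791/1656 + 109/102·85/218 = 1/6 ✓
b·c³: (-1331/17289)·(-216/1331) + (-414/791)·343/216 + 109/102·1 = 1/4 ✓
b·(c∘Ac): (-414/791)·5537/9936 + 109/102·85/218 = 1/8 ✓
b·Ac²: (-414/791)·(-791/3036) + 109/102·(-119/2398) = 1/12 ✓
b·A²c: 109/102·17/436 = 1/24 ✓; 4 stages ⇒ order 4.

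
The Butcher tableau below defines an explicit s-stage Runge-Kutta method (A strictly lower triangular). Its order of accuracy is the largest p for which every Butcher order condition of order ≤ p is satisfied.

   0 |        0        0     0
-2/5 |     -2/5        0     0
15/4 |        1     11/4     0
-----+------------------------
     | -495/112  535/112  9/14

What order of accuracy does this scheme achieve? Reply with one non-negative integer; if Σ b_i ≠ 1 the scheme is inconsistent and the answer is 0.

2

b = (-495/112, 535/112, 9/14)
c = (0, -2/5, 15/4)
Ac = (0, 0, -11/10)
Σ b_i: (-495/112)·1 + 535/112·1 + 9/14·1 = 1 ✓
b·c: 535/112·(-2/5) + 9/14·15/4 = 1/2 ✓
b·c²: 535/112·4/25 + 9/14·225/16 = 10981/1120 ≠ 1/3 ⇒ order 2.
b·Ac: 9/14·(-11/10) = -99/140 ≠ 1/6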